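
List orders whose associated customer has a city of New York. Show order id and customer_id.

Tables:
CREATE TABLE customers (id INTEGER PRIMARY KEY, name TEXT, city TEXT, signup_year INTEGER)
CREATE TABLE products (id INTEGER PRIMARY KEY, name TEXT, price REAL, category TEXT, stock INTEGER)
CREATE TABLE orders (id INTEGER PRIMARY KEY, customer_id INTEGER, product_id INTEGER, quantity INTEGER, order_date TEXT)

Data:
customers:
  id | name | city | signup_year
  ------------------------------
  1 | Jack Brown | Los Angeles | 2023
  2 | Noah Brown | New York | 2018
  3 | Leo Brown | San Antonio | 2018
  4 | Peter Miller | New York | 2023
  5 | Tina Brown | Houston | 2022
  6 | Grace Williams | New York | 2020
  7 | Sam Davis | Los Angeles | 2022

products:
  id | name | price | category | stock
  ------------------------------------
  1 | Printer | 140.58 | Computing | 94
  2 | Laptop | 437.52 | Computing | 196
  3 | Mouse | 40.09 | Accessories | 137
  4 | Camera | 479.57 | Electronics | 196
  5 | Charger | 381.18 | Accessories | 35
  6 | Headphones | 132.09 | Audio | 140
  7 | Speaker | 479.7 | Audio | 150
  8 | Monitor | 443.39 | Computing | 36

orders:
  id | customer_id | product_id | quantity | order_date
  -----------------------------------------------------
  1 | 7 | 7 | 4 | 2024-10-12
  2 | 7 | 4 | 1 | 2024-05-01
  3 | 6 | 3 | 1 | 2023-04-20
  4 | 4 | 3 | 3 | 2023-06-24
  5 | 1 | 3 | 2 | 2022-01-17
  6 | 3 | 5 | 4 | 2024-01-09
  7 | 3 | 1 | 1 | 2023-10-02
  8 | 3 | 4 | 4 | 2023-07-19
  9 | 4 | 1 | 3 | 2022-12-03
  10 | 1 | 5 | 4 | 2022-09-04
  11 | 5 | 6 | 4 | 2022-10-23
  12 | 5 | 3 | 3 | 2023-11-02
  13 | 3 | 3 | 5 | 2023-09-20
SELECT id, customer_id FROM orders WHERE customer_id IN (SELECT id FROM customers WHERE city = 'New York')

Execution result:
id | customer_id
3 | 6
4 | 4
9 | 4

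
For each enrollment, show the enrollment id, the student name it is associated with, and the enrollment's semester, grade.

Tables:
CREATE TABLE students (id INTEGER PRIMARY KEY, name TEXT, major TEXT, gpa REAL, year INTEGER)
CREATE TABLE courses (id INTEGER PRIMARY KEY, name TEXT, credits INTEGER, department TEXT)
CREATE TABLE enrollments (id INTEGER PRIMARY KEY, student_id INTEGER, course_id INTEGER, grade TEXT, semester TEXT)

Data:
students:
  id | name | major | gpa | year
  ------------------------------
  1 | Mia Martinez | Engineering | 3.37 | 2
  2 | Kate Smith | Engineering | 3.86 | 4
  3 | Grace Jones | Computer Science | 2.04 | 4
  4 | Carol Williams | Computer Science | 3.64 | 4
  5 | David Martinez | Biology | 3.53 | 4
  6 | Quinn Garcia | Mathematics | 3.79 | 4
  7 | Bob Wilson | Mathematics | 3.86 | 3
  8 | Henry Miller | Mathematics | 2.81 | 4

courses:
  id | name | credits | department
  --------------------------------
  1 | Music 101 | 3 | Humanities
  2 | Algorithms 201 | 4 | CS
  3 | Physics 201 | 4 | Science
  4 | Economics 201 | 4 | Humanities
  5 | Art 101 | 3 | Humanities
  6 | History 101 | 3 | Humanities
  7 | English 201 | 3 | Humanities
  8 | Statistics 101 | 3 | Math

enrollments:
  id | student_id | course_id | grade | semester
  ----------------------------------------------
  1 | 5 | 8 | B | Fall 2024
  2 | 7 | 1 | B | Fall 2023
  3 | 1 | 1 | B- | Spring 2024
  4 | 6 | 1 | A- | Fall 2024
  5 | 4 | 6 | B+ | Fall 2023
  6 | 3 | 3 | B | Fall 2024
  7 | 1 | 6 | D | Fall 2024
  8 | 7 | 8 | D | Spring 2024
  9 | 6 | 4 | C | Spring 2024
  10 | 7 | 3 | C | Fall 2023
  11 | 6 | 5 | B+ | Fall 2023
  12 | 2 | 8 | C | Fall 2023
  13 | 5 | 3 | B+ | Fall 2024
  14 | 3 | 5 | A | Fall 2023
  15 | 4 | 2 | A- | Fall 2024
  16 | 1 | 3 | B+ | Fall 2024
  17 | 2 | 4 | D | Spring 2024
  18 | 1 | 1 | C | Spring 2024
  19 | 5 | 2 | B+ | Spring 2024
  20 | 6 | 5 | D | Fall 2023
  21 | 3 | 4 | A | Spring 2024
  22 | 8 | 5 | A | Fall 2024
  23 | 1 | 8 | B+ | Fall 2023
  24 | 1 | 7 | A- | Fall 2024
SELECT c.id, p.name AS student, c.semester, c.grade FROM enrollments c JOIN students p ON c.student_id = p.id

Execution result:
id | student | semester | grade
1 | David Martinez | Fall 2024 | B
2 | Bob Wilson | Fall 2023 | B
3 | Mia Martinez | Spring 2024 | B-
4 | Quinn Garcia | Fall 2024 | A-
5 | Carol Williams | Fall 2023 | B+
6 | Grace Jones | Fall 2024 | B
7 | Mia Martinez | Fall 2024 | D
8 | Bob Wilson | Spring 2024 | D
9 | Quinn Garcia | Spring 2024 | C
10 | Bob Wilson | Fall 2023 | C
11 | Quinn Garcia | Fall 2023 | B+
12 | Kate Smith | Fall 2023 | C
13 | David Martinez | Fall 2024 | B+
14 | Grace Jones | Fall 2023 | A
15 | Carol Williams | Fall 2024 | A-
16 | Mia Martinez | Fall 2024 | B+
17 | Kate Smith | Spring 2024 | D
18 | Mia Martinez | Spring 2024 | C
19 | David Martinez | Spring 2024 | B+
20 | Quinn Garcia | Fall 2023 | D
21 | Grace Jones | Spring 2024 | A
22 | Henry Miller | Fall 2024 | A
23 | Mia Martinez | Fall 2023 | B+
24 | Mia Martinez | Fall 2024 | A-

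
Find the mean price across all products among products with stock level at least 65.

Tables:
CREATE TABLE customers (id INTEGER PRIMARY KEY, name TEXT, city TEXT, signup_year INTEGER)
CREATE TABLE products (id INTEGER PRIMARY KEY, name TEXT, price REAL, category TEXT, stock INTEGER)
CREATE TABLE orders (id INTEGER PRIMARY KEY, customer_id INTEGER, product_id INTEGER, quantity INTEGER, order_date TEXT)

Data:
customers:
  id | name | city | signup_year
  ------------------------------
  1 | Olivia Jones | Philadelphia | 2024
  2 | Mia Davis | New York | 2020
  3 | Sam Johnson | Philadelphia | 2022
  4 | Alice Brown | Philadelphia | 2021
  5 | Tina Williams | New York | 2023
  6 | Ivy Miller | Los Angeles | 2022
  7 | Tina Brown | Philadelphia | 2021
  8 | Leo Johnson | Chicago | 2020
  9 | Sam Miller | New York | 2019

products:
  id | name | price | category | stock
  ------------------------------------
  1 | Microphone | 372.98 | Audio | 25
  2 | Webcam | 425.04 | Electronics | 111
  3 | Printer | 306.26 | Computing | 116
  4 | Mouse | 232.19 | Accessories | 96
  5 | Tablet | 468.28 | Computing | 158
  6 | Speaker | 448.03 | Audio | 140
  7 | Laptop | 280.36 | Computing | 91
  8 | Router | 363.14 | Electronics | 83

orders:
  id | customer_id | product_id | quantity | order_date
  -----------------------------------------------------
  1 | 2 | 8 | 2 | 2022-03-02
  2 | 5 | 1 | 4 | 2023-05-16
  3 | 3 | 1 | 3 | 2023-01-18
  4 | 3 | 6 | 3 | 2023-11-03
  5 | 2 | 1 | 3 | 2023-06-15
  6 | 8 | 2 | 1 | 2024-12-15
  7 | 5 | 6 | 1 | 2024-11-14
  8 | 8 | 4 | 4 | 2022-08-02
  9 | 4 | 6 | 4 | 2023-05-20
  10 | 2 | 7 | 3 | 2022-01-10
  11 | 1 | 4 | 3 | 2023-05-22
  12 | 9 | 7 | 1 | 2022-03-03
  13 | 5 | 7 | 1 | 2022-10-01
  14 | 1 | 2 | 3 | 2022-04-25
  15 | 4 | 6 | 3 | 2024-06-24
SELECT AVG(price) FROM products WHERE stock >= 65

Execution result:
360.47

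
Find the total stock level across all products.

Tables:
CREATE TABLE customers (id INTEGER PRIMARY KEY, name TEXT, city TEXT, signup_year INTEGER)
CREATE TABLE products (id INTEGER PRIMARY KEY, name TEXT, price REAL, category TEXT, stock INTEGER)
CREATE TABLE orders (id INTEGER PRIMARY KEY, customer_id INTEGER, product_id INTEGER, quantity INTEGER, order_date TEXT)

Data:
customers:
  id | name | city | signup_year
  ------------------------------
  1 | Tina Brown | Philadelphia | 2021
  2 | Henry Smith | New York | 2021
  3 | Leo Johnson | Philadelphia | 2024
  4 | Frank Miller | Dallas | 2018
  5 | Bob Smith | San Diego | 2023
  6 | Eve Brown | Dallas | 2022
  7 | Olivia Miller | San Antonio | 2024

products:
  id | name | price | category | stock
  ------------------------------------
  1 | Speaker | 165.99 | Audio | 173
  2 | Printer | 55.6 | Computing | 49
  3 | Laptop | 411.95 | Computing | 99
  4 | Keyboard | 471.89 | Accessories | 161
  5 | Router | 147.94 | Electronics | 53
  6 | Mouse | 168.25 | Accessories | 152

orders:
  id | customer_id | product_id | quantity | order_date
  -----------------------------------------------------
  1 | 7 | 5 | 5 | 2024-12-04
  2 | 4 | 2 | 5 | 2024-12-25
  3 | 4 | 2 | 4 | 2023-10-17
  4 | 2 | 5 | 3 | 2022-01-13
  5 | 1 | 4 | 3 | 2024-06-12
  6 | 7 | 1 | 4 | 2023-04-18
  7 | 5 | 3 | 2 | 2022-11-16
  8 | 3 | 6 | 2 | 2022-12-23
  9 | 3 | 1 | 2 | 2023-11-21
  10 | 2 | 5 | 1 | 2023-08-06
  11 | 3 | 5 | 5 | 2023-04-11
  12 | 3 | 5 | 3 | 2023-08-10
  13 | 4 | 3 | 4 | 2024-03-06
SELECT SUM(stock) FROM products

Execution result:
687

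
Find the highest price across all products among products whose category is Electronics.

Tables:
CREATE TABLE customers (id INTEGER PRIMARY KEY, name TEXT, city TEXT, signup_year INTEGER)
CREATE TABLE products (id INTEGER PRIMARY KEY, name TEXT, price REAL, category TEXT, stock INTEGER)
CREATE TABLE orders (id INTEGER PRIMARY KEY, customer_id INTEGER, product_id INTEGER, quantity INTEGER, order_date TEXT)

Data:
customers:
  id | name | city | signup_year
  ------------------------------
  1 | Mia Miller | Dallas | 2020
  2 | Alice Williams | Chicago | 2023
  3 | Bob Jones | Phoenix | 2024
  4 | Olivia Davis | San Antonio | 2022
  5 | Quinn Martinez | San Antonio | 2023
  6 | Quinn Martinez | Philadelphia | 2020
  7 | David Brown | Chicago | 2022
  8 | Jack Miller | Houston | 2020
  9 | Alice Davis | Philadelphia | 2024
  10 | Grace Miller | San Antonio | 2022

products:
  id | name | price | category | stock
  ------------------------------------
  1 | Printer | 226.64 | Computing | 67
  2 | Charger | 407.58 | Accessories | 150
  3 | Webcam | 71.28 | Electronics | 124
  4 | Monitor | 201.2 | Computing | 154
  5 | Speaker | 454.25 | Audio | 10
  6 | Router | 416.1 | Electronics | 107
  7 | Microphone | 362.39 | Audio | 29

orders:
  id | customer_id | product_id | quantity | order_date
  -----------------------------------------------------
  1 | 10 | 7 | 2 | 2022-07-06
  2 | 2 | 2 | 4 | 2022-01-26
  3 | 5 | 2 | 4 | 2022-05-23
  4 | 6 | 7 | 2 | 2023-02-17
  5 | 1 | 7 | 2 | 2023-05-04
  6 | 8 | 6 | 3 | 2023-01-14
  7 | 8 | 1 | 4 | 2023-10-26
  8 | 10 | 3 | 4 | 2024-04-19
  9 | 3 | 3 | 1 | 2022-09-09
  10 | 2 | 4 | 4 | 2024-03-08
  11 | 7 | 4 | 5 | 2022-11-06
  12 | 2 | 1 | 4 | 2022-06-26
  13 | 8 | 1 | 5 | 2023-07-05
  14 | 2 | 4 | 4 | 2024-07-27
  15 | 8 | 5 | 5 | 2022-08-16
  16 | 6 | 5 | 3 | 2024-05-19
SELECT MAX(price) FROM products WHERE category = 'Electronics'

Execution result:
416.10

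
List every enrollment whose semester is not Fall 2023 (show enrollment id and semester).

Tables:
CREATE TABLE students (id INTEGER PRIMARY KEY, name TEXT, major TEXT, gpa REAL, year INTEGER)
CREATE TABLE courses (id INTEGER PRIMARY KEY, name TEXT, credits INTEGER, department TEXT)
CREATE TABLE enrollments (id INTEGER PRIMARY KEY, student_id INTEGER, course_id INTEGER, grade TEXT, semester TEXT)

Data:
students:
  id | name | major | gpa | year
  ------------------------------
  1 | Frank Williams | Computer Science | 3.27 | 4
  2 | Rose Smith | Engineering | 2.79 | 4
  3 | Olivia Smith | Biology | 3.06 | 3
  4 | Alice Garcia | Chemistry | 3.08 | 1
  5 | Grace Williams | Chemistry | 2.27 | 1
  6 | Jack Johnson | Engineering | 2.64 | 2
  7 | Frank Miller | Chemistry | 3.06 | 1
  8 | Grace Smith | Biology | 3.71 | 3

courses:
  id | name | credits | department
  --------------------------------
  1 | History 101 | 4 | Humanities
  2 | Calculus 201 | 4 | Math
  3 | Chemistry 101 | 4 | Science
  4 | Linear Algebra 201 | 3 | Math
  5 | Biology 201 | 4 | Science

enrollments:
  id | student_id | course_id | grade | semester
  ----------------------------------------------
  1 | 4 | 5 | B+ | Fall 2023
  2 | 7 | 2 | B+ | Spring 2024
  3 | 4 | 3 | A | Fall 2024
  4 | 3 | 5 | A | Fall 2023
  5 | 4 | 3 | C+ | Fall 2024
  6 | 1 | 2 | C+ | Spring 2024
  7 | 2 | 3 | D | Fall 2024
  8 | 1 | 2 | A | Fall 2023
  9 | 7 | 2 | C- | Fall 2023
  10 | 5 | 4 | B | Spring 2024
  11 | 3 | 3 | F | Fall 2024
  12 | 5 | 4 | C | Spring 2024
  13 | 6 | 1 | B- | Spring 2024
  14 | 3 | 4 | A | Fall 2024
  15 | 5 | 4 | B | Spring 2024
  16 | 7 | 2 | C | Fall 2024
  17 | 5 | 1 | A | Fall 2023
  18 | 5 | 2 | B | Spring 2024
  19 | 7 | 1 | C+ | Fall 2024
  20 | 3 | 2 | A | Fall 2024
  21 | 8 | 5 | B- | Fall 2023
SELECT id, semester FROM enrollments WHERE semester <> 'Fall 2023'

Execution result:
id | semester
2 | Spring 2024
3 | Fall 2024
5 | Fall 2024
6 | Spring 2024
7 | Fall 2024
10 | Spring 2024
11 | Fall 2024
12 | Spring 2024
13 | Spring 2024
14 | Fall 2024
15 | Spring 2024
16 | Fall 2024
18 | Spring 2024
19 | Fall 2024
20 | Fall 2024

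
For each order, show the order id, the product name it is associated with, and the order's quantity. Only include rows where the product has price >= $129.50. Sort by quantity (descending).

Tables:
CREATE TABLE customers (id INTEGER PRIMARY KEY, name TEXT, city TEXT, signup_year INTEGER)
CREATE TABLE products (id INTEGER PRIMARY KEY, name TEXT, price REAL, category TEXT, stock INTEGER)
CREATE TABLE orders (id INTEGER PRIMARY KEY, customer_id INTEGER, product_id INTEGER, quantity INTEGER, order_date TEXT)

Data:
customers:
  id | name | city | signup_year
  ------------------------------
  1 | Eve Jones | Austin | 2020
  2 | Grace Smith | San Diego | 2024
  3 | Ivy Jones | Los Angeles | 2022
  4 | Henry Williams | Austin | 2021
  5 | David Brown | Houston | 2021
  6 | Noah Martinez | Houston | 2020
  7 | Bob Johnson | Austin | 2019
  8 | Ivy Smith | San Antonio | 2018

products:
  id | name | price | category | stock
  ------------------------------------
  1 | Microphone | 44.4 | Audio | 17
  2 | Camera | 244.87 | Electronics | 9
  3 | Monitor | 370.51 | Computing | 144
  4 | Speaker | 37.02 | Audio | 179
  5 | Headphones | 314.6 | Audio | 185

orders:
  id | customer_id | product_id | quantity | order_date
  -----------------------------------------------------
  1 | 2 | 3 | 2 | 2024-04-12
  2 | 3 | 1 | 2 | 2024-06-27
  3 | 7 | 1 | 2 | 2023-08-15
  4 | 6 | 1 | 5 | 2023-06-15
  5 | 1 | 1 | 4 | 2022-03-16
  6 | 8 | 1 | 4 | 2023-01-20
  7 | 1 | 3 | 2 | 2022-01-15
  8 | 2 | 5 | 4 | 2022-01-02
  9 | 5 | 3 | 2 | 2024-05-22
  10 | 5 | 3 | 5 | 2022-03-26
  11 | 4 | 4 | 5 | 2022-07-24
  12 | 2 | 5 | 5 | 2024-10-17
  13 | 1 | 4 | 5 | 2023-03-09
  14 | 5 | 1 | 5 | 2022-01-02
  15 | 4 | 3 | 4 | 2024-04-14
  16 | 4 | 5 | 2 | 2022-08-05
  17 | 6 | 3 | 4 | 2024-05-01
SELECT c.id, p.name AS product, c.quantity FROM orders c JOIN products p ON c.product_id = p.id WHERE p.price >= 129.5 ORDER BY c.quantity DESC

Execution result:
id | product | quantity
10 | Monitor | 5
12 | Headphones | 5
8 | Headphones | 4
15 | Monitor | 4
17 | Monitor | 4
1 | Monitor | 2
7 | Monitor | 2
9 | Monitor | 2
16 | Headphones | 2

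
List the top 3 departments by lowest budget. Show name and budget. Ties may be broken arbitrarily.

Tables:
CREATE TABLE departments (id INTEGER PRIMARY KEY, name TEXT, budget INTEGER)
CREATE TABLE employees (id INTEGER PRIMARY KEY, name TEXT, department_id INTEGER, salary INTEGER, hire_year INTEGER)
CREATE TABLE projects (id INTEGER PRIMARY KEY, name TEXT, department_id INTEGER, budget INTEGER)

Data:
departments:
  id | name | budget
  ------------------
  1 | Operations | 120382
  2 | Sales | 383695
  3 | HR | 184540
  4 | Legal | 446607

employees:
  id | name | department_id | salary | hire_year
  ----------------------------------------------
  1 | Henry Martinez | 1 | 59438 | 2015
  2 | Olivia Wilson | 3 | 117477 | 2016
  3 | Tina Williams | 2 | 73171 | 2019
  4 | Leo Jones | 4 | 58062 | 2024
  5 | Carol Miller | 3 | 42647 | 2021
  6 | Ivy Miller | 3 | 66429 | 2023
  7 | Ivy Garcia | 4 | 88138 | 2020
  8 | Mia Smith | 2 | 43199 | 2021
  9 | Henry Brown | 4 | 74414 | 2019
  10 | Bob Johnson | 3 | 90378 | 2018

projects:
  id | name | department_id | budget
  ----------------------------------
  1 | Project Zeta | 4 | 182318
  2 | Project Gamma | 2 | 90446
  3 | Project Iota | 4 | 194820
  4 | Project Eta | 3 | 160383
SELECT name, budget FROM departments ORDER BY budget ASC LIMIT 3

Execution result:
name | budget
Operations | 120382
HR | 184540
Sales | 383695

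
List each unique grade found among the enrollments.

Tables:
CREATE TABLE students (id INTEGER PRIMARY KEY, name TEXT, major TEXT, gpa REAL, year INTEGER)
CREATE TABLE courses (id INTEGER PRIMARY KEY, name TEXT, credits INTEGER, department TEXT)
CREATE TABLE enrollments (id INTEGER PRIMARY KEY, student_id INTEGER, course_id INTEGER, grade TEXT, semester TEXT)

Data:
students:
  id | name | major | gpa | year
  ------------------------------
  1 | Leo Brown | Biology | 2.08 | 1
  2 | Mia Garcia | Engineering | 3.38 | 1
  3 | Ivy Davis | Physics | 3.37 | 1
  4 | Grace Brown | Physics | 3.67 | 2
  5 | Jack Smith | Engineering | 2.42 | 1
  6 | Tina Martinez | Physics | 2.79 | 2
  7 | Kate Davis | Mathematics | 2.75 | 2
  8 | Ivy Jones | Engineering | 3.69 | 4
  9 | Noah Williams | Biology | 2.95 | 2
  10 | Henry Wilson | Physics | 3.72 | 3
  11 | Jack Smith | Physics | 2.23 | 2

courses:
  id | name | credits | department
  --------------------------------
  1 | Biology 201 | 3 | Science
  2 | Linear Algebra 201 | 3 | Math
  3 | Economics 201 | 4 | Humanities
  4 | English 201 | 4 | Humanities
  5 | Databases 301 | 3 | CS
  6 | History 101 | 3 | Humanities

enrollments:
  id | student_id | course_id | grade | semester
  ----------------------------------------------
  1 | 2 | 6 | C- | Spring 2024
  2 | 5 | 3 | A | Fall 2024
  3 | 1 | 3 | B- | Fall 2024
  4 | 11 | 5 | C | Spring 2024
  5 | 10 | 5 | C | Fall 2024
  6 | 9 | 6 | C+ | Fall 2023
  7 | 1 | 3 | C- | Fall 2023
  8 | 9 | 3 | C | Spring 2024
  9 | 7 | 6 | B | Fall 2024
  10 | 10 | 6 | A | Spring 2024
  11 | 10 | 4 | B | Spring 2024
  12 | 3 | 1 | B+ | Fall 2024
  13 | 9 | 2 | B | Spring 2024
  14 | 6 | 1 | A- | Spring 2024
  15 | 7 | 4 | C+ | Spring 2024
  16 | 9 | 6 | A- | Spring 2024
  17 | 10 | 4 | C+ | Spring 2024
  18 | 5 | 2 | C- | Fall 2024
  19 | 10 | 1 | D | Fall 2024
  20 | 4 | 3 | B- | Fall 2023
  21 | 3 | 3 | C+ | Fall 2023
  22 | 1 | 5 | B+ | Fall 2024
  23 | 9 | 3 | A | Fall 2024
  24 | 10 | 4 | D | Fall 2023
SELECT DISTINCT grade FROM enrollments

Execution result:
grade
C-
A
B-
C
C+
B
B+
A-
D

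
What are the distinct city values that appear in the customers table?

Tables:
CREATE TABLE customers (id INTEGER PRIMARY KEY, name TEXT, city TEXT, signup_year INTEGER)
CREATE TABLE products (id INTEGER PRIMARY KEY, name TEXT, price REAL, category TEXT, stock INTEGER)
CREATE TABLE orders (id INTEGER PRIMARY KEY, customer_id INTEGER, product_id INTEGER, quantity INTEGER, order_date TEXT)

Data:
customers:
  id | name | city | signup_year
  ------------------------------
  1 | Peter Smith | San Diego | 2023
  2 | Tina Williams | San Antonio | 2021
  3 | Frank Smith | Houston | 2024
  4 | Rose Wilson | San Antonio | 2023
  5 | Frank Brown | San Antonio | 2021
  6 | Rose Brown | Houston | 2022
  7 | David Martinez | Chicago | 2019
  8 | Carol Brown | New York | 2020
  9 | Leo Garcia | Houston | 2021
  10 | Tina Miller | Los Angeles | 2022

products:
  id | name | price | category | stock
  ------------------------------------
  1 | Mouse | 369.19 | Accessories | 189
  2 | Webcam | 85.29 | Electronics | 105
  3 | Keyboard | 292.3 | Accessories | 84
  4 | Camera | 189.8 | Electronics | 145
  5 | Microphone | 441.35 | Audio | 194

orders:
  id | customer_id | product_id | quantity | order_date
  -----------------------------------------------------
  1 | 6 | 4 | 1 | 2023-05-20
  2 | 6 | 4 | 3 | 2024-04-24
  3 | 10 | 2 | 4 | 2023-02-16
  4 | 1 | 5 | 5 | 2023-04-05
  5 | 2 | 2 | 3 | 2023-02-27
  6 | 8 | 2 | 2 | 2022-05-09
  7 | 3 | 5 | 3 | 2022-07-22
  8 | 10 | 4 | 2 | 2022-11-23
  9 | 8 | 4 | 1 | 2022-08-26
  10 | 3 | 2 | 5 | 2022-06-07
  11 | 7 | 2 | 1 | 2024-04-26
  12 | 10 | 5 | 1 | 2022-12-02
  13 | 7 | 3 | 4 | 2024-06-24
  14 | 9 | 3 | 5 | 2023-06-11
SELECT DISTINCT city FROM customers

Execution result:
city
San Diego
San Antonio
Houston
Chicago
New York
Los Angeles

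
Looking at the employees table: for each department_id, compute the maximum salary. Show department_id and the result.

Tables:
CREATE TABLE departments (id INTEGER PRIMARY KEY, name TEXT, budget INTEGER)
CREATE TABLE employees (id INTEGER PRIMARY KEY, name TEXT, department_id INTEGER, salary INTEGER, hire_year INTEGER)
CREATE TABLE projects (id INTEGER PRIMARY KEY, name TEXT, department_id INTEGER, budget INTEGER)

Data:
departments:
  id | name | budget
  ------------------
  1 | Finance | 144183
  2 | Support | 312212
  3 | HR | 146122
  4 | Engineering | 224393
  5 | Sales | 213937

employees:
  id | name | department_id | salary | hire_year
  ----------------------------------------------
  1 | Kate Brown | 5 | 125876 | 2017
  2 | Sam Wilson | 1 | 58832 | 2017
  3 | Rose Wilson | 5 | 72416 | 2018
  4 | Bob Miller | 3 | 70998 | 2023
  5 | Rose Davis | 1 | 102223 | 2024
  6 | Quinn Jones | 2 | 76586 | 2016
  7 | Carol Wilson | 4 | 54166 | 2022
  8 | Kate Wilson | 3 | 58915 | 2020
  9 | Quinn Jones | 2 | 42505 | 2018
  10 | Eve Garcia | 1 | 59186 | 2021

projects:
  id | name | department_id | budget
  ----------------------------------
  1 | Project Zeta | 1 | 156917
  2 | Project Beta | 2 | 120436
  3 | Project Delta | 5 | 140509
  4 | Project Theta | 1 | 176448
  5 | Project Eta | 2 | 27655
SELECT department_id, MAX(salary) AS max_salary FROM employees GROUP BY department_id

Execution result:
department_id | max_salary
1 | 102223
2 | 76586
3 | 70998
4 | 54166
5 | 125876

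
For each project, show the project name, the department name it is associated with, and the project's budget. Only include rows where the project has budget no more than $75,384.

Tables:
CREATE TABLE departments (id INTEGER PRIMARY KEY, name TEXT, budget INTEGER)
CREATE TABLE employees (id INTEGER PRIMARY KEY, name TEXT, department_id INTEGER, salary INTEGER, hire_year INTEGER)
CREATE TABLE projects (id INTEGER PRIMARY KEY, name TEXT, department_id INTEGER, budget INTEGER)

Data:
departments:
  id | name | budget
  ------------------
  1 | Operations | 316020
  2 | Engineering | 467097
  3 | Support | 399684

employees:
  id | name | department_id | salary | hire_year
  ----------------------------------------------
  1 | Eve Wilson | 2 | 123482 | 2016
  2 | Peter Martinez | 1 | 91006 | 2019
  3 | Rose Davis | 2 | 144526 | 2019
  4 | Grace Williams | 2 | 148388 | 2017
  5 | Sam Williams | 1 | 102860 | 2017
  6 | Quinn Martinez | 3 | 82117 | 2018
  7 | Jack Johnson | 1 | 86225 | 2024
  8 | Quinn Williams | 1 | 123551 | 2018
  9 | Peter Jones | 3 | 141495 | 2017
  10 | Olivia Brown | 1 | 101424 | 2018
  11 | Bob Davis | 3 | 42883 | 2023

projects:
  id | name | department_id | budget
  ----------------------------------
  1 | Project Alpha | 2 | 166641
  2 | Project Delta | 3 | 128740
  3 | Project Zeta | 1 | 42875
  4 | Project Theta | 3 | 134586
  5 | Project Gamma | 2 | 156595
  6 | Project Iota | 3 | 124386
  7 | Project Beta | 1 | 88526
SELECT c.name, p.name AS department, c.budget FROM projects c JOIN departments p ON c.department_id = p.id WHERE c.budget <= 75384

Execution result:
name | department | budget
Project Zeta | Operations | 42875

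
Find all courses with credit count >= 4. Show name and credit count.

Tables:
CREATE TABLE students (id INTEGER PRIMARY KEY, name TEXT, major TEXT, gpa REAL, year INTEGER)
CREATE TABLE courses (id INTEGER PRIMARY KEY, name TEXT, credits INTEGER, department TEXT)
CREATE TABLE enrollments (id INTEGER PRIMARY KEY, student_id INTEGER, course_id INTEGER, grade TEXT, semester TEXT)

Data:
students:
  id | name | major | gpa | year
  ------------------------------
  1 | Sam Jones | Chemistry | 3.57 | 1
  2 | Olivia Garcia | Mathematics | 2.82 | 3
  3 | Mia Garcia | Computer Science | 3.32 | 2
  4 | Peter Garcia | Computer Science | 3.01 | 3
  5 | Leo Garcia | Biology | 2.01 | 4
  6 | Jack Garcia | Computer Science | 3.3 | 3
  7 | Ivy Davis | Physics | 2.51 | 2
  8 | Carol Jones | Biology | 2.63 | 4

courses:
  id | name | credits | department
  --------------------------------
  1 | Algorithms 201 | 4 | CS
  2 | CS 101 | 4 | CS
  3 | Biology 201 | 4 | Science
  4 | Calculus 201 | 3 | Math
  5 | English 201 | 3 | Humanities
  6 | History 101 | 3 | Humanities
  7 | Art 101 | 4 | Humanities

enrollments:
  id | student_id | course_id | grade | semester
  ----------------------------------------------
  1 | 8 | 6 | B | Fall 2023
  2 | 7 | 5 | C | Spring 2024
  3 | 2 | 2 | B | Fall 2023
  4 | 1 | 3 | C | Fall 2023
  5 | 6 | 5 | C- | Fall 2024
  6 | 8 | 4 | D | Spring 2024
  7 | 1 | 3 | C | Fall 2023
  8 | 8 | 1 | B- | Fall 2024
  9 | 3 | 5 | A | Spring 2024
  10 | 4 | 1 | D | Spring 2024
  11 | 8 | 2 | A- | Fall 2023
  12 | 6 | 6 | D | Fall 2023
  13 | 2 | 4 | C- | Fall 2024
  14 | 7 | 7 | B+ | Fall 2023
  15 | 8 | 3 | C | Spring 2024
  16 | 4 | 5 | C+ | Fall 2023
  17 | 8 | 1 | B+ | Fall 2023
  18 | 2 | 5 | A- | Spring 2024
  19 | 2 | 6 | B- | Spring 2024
SELECT name, credits FROM courses WHERE credits >= 4

Execution result:
name | credits
Algorithms 201 | 4
CS 101 | 4
Biology 201 | 4
Art 101 | 4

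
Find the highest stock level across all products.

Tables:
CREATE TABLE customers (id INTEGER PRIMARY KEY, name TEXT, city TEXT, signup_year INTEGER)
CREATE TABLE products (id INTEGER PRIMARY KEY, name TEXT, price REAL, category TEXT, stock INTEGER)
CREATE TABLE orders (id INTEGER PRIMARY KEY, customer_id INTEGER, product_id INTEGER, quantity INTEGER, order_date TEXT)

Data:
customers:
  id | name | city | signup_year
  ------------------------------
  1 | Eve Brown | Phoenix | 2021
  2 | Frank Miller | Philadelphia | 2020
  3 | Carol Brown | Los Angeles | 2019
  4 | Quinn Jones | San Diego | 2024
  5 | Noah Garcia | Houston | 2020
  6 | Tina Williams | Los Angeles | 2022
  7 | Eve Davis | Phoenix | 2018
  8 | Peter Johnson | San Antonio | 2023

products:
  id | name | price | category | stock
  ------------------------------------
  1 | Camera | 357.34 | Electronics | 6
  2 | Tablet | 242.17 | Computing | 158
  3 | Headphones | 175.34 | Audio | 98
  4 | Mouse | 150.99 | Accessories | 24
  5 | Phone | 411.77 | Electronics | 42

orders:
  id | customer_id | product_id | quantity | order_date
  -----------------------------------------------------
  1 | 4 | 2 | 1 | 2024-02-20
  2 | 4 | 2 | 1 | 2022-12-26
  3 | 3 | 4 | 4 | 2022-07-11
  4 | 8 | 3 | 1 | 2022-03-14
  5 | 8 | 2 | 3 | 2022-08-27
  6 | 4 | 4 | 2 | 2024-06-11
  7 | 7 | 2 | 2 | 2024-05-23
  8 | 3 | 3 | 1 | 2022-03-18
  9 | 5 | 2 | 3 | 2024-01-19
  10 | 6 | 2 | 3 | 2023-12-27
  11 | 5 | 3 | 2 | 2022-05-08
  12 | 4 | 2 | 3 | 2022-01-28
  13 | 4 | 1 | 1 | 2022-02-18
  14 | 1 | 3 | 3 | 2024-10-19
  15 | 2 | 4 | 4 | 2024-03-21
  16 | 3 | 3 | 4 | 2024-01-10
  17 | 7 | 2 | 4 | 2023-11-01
SELECT MAX(stock) FROM products

Execution result:
158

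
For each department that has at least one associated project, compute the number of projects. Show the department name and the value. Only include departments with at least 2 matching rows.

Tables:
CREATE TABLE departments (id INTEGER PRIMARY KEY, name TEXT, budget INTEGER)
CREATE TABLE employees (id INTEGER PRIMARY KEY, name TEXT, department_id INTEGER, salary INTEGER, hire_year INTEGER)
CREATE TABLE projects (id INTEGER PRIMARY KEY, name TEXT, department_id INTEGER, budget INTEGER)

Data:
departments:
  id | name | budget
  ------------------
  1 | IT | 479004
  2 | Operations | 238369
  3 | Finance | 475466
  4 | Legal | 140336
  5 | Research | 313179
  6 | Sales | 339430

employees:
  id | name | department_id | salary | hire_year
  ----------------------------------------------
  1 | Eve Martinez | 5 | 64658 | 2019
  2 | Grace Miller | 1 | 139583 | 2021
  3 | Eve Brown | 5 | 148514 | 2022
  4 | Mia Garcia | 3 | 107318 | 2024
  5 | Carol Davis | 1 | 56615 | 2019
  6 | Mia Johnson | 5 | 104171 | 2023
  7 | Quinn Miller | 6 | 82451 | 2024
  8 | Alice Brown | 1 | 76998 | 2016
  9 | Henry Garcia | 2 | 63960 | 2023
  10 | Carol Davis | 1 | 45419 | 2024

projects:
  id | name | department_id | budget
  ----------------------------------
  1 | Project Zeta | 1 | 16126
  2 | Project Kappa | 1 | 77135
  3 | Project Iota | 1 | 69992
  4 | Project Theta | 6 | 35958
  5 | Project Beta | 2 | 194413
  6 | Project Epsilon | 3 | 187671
SELECT p.name, COUNT(*) AS n FROM projects c JOIN departments p ON c.department_id = p.id GROUP BY p.id, p.name HAVING COUNT(*) >= 2

Execution result:
name | n
IT | 3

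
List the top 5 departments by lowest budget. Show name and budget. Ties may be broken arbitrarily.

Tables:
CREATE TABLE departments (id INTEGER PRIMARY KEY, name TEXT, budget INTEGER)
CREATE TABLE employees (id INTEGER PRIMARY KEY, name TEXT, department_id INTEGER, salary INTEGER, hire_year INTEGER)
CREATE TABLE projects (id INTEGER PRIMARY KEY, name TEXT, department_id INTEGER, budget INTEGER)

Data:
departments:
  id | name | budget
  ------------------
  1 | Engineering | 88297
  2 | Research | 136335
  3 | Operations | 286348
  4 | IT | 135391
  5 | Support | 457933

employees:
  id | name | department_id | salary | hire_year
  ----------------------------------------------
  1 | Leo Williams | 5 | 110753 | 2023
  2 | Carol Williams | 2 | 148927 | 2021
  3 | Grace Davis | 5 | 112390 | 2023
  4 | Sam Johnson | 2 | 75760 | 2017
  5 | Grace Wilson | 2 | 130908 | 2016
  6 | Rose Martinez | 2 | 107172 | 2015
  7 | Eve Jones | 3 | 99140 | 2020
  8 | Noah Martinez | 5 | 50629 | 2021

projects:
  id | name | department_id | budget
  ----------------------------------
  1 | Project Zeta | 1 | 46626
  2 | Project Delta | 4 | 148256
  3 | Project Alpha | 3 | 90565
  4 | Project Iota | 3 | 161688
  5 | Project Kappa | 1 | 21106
SELECT name, budget FROM departments ORDER BY budget ASC LIMIT 5

Execution result:
name | budget
Engineering | 88297
IT | 135391
Research | 136335
Operations | 286348
Support | 457933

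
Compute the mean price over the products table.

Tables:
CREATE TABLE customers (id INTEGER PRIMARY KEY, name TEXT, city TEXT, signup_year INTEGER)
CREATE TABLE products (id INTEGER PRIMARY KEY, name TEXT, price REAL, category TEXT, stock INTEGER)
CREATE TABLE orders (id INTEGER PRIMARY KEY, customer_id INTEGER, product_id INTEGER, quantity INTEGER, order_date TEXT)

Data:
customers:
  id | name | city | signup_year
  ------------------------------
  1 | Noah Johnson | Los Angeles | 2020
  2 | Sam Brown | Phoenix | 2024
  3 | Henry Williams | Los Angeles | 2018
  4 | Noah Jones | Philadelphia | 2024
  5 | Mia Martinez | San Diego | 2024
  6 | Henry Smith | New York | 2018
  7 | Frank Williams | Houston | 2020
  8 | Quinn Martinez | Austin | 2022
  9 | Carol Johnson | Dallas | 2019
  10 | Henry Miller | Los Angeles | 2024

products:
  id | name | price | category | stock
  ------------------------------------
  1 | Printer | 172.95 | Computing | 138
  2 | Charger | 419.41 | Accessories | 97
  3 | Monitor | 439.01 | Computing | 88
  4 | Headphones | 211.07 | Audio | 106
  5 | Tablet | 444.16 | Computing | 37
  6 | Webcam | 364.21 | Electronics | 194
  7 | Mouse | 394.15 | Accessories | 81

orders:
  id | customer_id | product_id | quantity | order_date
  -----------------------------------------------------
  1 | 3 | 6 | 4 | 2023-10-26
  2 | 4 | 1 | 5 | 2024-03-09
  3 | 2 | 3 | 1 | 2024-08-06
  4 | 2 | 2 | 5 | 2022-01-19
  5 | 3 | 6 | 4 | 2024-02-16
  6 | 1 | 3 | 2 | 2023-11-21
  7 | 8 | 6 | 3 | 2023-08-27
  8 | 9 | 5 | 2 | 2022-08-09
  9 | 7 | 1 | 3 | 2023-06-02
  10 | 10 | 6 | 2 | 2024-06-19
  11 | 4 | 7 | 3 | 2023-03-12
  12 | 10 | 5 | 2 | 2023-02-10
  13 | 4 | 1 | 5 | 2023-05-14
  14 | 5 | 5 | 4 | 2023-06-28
SELECT AVG(price) FROM products

Execution result:
349.28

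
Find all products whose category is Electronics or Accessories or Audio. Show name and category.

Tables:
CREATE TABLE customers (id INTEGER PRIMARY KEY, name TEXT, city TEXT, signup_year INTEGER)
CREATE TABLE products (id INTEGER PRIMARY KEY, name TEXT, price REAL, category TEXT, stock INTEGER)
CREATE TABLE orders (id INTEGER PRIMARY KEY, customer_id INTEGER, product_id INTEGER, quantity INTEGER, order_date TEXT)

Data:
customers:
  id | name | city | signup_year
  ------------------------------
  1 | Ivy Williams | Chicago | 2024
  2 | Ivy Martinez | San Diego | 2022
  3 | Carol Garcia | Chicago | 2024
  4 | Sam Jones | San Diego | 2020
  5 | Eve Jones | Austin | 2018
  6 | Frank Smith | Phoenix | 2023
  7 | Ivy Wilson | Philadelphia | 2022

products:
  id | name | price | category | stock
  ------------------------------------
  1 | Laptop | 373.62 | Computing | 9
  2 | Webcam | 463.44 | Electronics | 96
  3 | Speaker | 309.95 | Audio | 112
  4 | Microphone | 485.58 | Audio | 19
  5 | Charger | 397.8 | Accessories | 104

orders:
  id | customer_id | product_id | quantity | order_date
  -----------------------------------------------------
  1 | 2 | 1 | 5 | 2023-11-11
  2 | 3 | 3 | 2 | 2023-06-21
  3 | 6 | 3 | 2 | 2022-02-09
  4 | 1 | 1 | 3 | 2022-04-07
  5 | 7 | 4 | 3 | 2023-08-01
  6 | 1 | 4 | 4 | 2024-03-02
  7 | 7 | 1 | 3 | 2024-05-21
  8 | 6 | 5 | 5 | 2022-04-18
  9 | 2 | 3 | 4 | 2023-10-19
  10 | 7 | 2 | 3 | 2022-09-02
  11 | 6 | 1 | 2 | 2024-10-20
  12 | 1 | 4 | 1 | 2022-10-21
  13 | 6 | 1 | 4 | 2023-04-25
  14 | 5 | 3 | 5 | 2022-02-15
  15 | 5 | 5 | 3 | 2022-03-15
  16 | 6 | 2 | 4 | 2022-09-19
SELECT name, category FROM products WHERE category IN ('Electronics', 'Accessories', 'Audio')

Execution result:
name | category
Webcam | Electronics
Speaker | Audio
Microphone | Audio
Charger | Accessories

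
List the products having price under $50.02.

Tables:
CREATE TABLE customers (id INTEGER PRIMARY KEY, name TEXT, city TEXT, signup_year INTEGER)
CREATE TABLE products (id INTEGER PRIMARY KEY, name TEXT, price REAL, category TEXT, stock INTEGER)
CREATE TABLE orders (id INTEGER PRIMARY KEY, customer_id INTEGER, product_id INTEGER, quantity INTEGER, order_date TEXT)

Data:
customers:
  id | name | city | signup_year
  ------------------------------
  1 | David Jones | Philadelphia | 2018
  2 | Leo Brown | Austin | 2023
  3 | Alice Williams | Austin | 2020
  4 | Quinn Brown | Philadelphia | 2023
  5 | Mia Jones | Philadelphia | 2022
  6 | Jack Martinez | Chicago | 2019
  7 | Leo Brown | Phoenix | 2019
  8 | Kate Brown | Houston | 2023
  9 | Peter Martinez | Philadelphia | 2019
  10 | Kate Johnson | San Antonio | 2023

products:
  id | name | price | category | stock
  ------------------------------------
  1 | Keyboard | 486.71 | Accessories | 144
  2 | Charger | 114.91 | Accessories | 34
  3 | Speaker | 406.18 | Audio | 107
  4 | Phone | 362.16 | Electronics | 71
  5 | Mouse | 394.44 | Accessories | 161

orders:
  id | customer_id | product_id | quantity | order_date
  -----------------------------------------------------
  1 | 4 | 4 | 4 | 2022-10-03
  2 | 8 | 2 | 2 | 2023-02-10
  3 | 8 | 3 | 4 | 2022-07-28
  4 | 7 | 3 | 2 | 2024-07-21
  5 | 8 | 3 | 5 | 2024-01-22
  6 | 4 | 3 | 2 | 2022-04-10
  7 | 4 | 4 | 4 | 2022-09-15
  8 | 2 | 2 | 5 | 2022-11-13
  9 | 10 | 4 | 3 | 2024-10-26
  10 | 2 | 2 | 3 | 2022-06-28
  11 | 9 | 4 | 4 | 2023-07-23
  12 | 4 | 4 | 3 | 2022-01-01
SELECT name, price FROM products WHERE price < 50.02

Execution result:
(no rows)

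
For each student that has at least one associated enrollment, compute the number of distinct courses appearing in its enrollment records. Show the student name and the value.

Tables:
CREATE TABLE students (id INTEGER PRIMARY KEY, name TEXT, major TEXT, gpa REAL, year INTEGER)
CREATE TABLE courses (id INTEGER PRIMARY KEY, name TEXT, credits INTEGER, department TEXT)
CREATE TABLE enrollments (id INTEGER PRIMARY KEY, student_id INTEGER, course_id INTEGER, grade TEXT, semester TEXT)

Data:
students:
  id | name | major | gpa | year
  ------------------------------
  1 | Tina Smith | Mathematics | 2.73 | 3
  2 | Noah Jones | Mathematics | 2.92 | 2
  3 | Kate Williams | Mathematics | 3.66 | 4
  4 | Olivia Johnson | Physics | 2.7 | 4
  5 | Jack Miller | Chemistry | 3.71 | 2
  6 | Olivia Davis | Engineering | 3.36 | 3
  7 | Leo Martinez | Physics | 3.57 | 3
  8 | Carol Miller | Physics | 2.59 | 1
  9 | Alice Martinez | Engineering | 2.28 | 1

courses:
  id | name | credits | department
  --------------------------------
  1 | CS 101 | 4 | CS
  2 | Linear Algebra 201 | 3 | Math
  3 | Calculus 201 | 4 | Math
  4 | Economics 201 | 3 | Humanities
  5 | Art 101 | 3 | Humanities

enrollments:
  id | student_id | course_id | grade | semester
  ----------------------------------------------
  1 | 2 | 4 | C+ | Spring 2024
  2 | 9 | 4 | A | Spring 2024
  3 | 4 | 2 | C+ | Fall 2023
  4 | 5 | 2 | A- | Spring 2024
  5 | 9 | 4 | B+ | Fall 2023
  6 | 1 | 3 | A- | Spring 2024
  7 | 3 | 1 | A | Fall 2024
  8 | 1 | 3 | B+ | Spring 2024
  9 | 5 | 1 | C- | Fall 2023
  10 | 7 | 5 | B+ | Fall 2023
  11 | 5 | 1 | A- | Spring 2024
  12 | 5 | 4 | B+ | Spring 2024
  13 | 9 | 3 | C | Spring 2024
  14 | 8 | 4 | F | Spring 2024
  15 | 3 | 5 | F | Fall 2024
SELECT p.name, COUNT(DISTINCT c.course_id) AS distinct_course_count FROM enrollments c JOIN students p ON c.student_id = p.id GROUP BY p.id, p.name

Execution result:
name | distinct_course_count
Tina Smith | 1
Noah Jones | 1
Kate Williams | 2
Olivia Johnson | 1
Jack Miller | 3
Leo Martinez | 1
Carol Miller | 1
Alice Martinez | 2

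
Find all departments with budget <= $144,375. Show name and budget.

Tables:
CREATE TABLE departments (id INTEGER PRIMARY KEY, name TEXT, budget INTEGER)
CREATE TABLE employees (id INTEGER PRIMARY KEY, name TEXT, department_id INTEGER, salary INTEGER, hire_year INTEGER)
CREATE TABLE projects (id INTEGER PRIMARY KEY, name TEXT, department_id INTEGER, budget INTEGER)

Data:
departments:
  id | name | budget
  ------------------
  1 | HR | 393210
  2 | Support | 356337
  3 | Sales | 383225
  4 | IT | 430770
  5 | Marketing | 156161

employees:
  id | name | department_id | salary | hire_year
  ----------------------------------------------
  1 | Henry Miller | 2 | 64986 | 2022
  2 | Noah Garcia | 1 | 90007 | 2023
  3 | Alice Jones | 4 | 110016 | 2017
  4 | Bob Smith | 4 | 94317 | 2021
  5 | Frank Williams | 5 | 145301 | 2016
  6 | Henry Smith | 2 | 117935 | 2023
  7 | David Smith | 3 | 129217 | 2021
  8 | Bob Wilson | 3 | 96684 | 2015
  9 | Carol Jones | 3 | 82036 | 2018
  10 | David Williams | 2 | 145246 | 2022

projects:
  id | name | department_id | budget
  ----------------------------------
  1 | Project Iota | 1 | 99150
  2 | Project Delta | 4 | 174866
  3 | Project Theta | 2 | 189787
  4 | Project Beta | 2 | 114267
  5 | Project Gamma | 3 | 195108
SELECT name, budget FROM departments WHERE budget <= 144375

Execution result:
(no rows)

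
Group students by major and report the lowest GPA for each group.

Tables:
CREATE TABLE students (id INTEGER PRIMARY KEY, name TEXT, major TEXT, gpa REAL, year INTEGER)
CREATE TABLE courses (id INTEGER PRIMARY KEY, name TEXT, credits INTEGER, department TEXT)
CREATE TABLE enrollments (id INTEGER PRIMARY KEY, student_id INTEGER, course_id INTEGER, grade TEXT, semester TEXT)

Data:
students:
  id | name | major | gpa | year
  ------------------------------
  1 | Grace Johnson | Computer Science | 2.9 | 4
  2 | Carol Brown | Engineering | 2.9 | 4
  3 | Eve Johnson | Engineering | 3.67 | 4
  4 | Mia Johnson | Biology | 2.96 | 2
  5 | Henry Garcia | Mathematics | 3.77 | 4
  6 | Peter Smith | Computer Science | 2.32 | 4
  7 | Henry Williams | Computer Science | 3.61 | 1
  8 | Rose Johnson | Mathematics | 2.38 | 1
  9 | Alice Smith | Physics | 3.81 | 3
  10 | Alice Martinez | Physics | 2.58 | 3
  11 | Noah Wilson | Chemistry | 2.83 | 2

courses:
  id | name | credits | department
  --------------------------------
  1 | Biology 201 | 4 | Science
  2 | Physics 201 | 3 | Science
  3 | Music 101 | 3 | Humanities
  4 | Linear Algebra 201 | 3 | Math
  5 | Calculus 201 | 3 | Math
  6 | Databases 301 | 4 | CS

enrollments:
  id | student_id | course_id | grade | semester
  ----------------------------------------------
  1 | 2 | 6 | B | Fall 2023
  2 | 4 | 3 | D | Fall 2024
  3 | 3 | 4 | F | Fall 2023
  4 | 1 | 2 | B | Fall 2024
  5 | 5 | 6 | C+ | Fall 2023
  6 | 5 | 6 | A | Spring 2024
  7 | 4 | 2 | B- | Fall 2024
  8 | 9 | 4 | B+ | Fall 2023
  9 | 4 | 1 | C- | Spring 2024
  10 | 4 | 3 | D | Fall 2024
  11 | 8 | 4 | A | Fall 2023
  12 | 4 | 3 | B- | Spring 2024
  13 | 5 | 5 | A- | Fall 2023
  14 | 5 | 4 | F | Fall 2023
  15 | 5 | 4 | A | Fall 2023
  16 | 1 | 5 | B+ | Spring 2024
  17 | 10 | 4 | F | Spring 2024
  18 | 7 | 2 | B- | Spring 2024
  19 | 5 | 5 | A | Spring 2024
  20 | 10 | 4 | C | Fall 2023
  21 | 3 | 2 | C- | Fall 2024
SELECT major, MIN(gpa) AS min_gpa FROM students GROUP BY major

Execution result:
major | min_gpa
Biology | 2.96
Chemistry | 2.83
Computer Science | 2.32
Engineering | 2.90
Mathematics | 2.38
Physics | 2.58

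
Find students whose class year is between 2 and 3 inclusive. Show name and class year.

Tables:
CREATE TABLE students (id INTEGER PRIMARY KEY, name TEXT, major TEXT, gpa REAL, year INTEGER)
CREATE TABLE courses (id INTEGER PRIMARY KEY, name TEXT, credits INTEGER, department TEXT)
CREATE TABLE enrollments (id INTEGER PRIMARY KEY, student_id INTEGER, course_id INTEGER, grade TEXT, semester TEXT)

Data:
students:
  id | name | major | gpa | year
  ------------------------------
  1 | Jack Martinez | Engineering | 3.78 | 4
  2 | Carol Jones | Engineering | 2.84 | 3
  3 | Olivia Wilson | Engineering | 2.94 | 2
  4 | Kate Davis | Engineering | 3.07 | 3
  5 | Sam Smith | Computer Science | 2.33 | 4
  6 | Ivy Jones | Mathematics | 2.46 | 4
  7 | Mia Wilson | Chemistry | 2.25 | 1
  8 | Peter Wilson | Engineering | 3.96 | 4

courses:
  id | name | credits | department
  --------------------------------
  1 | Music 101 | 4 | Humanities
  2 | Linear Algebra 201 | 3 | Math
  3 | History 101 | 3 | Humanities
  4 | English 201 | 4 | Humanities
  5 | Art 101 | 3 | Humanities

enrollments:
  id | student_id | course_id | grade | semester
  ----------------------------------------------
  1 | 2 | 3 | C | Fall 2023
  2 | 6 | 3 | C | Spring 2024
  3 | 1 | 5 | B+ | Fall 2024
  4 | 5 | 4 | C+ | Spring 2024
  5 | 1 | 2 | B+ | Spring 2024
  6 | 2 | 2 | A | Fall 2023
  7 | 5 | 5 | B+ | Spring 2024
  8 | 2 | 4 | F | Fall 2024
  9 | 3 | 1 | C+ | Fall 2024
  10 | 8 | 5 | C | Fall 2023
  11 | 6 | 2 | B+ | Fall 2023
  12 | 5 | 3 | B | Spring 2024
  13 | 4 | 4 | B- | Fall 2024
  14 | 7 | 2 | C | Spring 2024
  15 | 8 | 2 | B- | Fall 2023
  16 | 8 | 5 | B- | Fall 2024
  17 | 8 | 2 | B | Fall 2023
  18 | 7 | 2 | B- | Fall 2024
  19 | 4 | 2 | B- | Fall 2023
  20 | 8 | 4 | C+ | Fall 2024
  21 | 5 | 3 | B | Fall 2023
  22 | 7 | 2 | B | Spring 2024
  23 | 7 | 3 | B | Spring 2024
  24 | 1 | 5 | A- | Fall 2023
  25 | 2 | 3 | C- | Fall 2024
SELECT name, year FROM students WHERE year BETWEEN 2 AND 3

Execution result:
name | year
Carol Jones | 3
Olivia Wilson | 2
Kate Davis | 3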